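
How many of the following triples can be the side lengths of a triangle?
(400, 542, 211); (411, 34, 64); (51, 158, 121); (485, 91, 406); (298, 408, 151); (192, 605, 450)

(211,400,542): 211+400 > 542 → valid
(34,64,411): 34+64 ≤ 411 → not valid
(51,121,158): 51+121 > 158 → valid
(91,406,485): 91+406 > 485 → valid
(151,298,408): 151+298 > 408 → valid
(192,450,605): 192+450 > 605 → valid
5 of the 6 triples form a triangle.

5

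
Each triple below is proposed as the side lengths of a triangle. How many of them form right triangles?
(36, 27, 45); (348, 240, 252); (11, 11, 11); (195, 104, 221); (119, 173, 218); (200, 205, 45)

4

(36,27,45): 27²+36² = 2025 = 45² → right
(348,240,252): 240²+252² = 121104 = 348² → right
(11,11,11): 11²+11² = 242 > 121 = 11² → acute
(195,104,221): 104²+195² = 48841 = 221² → right
(119,173,218): 119²+173² = 44090 < 47524 = 218² → obtuse
(200,205,45): 45²+200² = 42025 = 205² → right
4 of the 6 are right.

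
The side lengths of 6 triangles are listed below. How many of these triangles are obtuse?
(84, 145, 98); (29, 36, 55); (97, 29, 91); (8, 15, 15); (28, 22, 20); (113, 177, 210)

4

(84,145,98): 84²+98² = 16660 < 21025 = 145² → obtuse
(29,36,55): 29²+36² = 2137 < 3025 = 55² → obtuse
(97,29,91): 29²+91² = 9122 < 9409 = 97² → obtuse
(8,15,15): 8²+15² = 289 > 225 = 15² → acute
(28,22,20): 20²+22² = 884 > 784 = 28² → acute
(113,177,210): 113²+177² = 44098 < 44100 = 210² → obtuse
4 of the 6 are obtuse.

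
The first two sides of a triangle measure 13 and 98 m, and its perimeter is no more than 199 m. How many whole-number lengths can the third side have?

Triangle inequality: 85 < x < 111. Perimeter ≤ 199 gives x ≤ 199 − 13 − 98 = 88.
So 85 < x ≤ 88; integers 86 through 88: 3 values.

3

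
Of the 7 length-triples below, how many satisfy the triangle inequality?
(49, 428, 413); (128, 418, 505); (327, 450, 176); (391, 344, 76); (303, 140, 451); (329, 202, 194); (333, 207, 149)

6

(49,413,428): 49+413 > 428 → valid
(128,418,505): 128+418 > 505 → valid
(176,327,450): 176+327 > 450 → valid
(76,344,391): 76+344 > 391 → valid
(140,303,451): 140+303 ≤ 451 → not valid
(194,202,329): 194+202 > 329 → valid
(149,207,333): 149+207 > 333 → valid
6 of the 7 triples form a triangle.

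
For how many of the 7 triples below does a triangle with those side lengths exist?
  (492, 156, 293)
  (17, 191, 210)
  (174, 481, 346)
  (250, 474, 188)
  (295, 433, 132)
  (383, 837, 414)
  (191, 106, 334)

1

(156,293,492): 156+293 ≤ 492 → not valid
(17,191,210): 17+191 ≤ 210 → not valid
(174,346,481): 174+346 > 481 → valid
(188,250,474): 188+250 ≤ 474 → not valid
(132,295,433): 132+295 ≤ 433 → not valid
(383,414,837): 383+414 ≤ 837 → not valid
(106,191,334): 106+191 ≤ 334 → not valid
1 of the 7 triples forms a triangle.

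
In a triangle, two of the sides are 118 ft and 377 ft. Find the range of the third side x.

By the triangle inequality, x must be less than 118 + 377 = 495 and greater than |118 − 377| = 259.

259 < x < 495 (ft)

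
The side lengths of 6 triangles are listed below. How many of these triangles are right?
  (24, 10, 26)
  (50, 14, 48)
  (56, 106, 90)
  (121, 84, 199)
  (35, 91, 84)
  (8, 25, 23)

4

(24,10,26): 10²+24² = 676 = 26² → right
(50,14,48): 14²+48² = 2500 = 50² → right
(56,106,90): 56²+90² = 11236 = 106² → right
(121,84,199): 84²+121² = 21697 < 39601 = 199² → obtuse
(35,91,84): 35²+84² = 8281 = 91² → right
(8,25,23): 8²+23² = 593 < 625 = 25² → obtuse
4 of the 6 are right.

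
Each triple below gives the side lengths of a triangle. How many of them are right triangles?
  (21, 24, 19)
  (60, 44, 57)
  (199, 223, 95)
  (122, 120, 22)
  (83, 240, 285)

1

(21,24,19): 19²+21² = 802 > 576 = 24² → acute
(60,44,57): 44²+57² = 5185 > 3600 = 60² → acute
(199,223,95): 95²+199² = 48626 < 49729 = 223² → obtuse
(122,120,22): 22²+120² = 14884 = 122² → right
(83,240,285): 83²+240² = 64489 < 81225 = 285² → obtuse
1 of the 5 is right.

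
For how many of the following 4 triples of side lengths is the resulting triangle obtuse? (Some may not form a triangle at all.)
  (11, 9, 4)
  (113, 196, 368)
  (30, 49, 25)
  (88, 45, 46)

3

(11,9,4): 4²+9² = 97 < 121 = 11² → obtuse
(113,196,368): 113+196 ≤ 368, not a triangle
(30,49,25): 25²+30² = 1525 < 2401 = 49² → obtuse
(88,45,46): 45²+46² = 4141 < 7744 = 88² → obtuse
3 of the 4 are obtuse.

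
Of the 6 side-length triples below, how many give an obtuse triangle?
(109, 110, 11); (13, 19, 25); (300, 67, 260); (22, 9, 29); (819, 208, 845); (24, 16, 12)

(109,110,11): 11²+109² = 12002 < 12100 = 110² → obtuse
(13,19,25): 13²+19² = 530 < 625 = 25² → obtuse
(300,67,260): 67²+260² = 72089 < 90000 = 300² → obtuse
(22,9,29): 9²+22² = 565 < 841 = 29² → obtuse
(819,208,845): 208²+819² = 714025 = 845² → right
(24,16,12): 12²+16² = 400 < 576 = 24² → obtuse
5 of the 6 are obtuse.

5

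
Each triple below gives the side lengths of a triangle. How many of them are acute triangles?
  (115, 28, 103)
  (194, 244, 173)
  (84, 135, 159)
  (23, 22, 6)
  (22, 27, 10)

1

(115,28,103): 28²+103² = 11393 < 13225 = 115² → obtuse
(194,244,173): 173²+194² = 67565 > 59536 = 244² → acute
(84,135,159): 84²+135² = 25281 = 159² → right
(23,22,6): 6²+22² = 520 < 529 = 23² → obtuse
(22,27,10): 10²+22² = 584 < 729 = 27² → obtuse
1 of the 5 is acute.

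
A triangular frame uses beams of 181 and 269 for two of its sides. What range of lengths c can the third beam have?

By the triangle inequality, c must be less than 181 + 269 = 450 and greater than |181 − 269| = 88.

88 < c < 450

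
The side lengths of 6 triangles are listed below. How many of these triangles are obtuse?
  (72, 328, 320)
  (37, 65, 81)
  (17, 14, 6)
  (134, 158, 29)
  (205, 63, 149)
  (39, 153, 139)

(72,328,320): 72²+320² = 107584 = 328² → right
(37,65,81): 37²+65² = 5594 < 6561 = 81² → obtuse
(17,14,6): 6²+14² = 232 < 289 = 17² → obtuse
(134,158,29): 29²+134² = 18797 < 24964 = 158² → obtuse
(205,63,149): 63²+149² = 26170 < 42025 = 205² → obtuse
(39,153,139): 39²+139² = 20842 < 23409 = 153² → obtuse
5 of the 6 are obtuse.

5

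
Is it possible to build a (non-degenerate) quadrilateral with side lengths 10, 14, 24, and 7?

A quadrilateral exists iff every side is shorter than the sum of the others — equivalently, the longest side is less than the sum of the rest.
Longest side 24 < 31 (sum of the remaining 3), so yes.

Yes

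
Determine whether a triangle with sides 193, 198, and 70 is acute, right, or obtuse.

acute

Compare the square of the longest side to the sum of squares of the other two: 70² + 193² = 42149 > 39204 = 198².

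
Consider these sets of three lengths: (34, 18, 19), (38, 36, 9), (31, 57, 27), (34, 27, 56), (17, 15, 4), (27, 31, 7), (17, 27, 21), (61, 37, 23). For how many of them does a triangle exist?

(18,19,34): 18+19 > 34 → valid
(9,36,38): 9+36 > 38 → valid
(27,31,57): 27+31 > 57 → valid
(27,34,56): 27+34 > 56 → valid
(4,15,17): 4+15 > 17 → valid
(7,27,31): 7+27 > 31 → valid
(17,21,27): 17+21 > 27 → valid
(23,37,61): 23+37 ≤ 61 → not valid
7 of the 8 triples form a triangle.

7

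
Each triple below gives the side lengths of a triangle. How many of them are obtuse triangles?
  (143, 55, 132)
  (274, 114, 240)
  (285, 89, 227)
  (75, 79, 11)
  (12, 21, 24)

3

(143,55,132): 55²+132² = 20449 = 143² → right
(274,114,240): 114²+240² = 70596 < 75076 = 274² → obtuse
(285,89,227): 89²+227² = 59450 < 81225 = 285² → obtuse
(75,79,11): 11²+75² = 5746 < 6241 = 79² → obtuse
(12,21,24): 12²+21² = 585 > 576 = 24² → acute
3 of the 5 are obtuse.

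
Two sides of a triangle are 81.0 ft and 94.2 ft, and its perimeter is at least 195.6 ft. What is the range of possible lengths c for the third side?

Triangle inequality alone gives 13.2 < c < 175.2.
The perimeter condition gives c ≥ 195.6 − 81.0 − 94.2 = 20.4.
Intersecting the two: 20.4 ≤ c < 175.2.

20.4 ≤ c < 175.2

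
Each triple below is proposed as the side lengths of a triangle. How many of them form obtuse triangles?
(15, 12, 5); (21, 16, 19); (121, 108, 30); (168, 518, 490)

2

(15,12,5): 5²+12² = 169 < 225 = 15² → obtuse
(21,16,19): 16²+19² = 617 > 441 = 21² → acute
(121,108,30): 30²+108² = 12564 < 14641 = 121² → obtuse
(168,518,490): 168²+490² = 268324 = 518² → right
2 of the 4 are obtuse.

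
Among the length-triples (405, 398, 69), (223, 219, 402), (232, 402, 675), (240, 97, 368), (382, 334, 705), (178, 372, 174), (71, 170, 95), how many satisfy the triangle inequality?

(69,398,405): 69+398 > 405 → valid
(219,223,402): 219+223 > 402 → valid
(232,402,675): 232+402 ≤ 675 → not valid
(97,240,368): 97+240 ≤ 368 → not valid
(334,382,705): 334+382 > 705 → valid
(174,178,372): 174+178 ≤ 372 → not valid
(71,95,170): 71+95 ≤ 170 → not valid
3 of the 7 triples form a triangle.

3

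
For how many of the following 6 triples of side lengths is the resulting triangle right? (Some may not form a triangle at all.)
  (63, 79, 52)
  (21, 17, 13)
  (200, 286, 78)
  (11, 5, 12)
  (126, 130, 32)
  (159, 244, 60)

(63,79,52): 52²+63² = 6673 > 6241 = 79² → acute
(21,17,13): 13²+17² = 458 > 441 = 21² → acute
(200,286,78): 78+200 ≤ 286, not a triangle
(11,5,12): 5²+11² = 146 > 144 = 12² → acute
(126,130,32): 32²+126² = 16900 = 130² → right
(159,244,60): 60+159 ≤ 244, not a triangle
1 of the 6 is right.

1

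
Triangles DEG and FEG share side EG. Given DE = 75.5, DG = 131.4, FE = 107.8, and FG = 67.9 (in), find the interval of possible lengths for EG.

55.9 < EG < 175.7

From triangle DEG: |75.5 − 131.4| < EG < 75.5 + 131.4, i.e. 55.9 < EG < 206.9.
From triangle FEG: 39.9 < EG < 175.7.
Both must hold, so EG lies in the intersection.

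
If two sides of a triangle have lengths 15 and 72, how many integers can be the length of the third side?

29

The third side lies in the open interval (57, 87).
Integers from 58 to 86 inclusive: 86 − 58 + 1 = 29.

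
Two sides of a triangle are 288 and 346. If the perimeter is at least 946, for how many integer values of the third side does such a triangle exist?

322

Triangle inequality: 58 < x < 634. Perimeter ≥ 946 gives x ≥ 946 − 288 − 346 = 312.
So 312 ≤ x < 634; integers 312 through 633: 322 values.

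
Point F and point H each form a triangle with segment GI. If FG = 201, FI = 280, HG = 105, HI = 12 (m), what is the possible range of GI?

93 < GI < 117

From triangle FGI: |201 − 280| < GI < 201 + 280, i.e. 79 < GI < 481.
From triangle HGI: 93 < GI < 117.
Both must hold, so GI lies in the intersection.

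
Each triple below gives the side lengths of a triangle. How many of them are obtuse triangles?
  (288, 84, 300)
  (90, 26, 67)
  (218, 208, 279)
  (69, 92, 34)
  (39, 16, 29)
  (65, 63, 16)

(288,84,300): 84²+288² = 90000 = 300² → right
(90,26,67): 26²+67² = 5165 < 8100 = 90² → obtuse
(218,208,279): 208²+218² = 90788 > 77841 = 279² → acute
(69,92,34): 34²+69² = 5917 < 8464 = 92² → obtuse
(39,16,29): 16²+29² = 1097 < 1521 = 39² → obtuse
(65,63,16): 16²+63² = 4225 = 65² → right
3 of the 6 are obtuse.

3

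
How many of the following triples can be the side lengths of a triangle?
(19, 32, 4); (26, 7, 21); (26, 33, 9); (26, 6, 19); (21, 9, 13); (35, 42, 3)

3

(4,19,32): 4+19 ≤ 32 → not valid
(7,21,26): 7+21 > 26 → valid
(9,26,33): 9+26 > 33 → valid
(6,19,26): 6+19 ≤ 26 → not valid
(9,13,21): 9+13 > 21 → valid
(3,35,42): 3+35 ≤ 42 → not valid
3 of the 6 triples form a triangle.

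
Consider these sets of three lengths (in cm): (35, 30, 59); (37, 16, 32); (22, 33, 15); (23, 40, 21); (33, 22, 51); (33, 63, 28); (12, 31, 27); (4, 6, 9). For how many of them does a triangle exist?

(30,35,59): 30+35 > 59 → valid
(16,32,37): 16+32 > 37 → valid
(15,22,33): 15+22 > 33 → valid
(21,23,40): 21+23 > 40 → valid
(22,33,51): 22+33 > 51 → valid
(28,33,63): 28+33 ≤ 63 → not valid
(12,27,31): 12+27 > 31 → valid
(4,6,9): 4+6 > 9 → valid
7 of the 8 triples form a triangle.

7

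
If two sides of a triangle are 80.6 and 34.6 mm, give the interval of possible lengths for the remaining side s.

46.0 < s < 115.2

By the triangle inequality, s must be less than 80.6 + 34.6 = 115.2 and greater than |80.6 − 34.6| = 46.0.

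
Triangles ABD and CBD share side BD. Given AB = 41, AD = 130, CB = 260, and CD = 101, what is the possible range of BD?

From triangle ABD: |41 − 130| < BD < 41 + 130, i.e. 89 < BD < 171.
From triangle CBD: 159 < BD < 361.
Both must hold, so BD lies in the intersection.

159 < BD < 171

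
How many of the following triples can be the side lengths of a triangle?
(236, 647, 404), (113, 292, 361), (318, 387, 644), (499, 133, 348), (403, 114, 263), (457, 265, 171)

2

(236,404,647): 236+404 ≤ 647 → not valid
(113,292,361): 113+292 > 361 → valid
(318,387,644): 318+387 > 644 → valid
(133,348,499): 133+348 ≤ 499 → not valid
(114,263,403): 114+263 ≤ 403 → not valid
(171,265,457): 171+265 ≤ 457 → not valid
2 of the 6 triples form a triangle.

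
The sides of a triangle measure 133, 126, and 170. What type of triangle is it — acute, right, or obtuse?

Compare the square of the longest side to the sum of squares of the other two: 126² + 133² = 33565 > 28900 = 170².

acute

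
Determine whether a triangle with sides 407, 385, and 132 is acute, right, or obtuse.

right

Compare the square of the longest side to the sum of squares of the other two: 132² + 385² = 165649 = 407².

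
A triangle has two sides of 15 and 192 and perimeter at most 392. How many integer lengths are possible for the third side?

8

Triangle inequality: 177 < x < 207. Perimeter ≤ 392 gives x ≤ 392 − 15 − 192 = 185.
So 177 < x ≤ 185; integers 178 through 185: 8 values.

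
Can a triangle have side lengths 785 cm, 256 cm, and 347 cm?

The longest side is 785, but the other two sum to only 603.
603 < 785, so the triangle inequality fails.

No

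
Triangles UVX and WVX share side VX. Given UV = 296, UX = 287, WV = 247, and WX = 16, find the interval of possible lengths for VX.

From triangle UVX: |296 − 287| < VX < 296 + 287, i.e. 9 < VX < 583.
From triangle WVX: 231 < VX < 263.
Both must hold, so VX lies in the intersection.

231 < VX < 263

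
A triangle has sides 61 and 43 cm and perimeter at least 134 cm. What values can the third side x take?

30 ≤ x < 104

Triangle inequality alone gives 18 < x < 104.
The perimeter condition gives x ≥ 134 − 61 − 43 = 30.
Intersecting the two: 30 ≤ x < 104.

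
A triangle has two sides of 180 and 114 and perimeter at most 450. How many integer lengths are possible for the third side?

90

Triangle inequality: 66 < x < 294. Perimeter ≤ 450 gives x ≤ 450 − 180 − 114 = 156.
So 66 < x ≤ 156; integers 67 through 156: 90 values.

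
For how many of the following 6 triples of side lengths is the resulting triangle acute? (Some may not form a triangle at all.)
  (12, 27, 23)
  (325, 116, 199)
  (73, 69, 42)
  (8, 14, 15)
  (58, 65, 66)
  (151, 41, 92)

(12,27,23): 12²+23² = 673 < 729 = 27² → obtuse
(325,116,199): 116+199 ≤ 325, not a triangle
(73,69,42): 42²+69² = 6525 > 5329 = 73² → acute
(8,14,15): 8²+14² = 260 > 225 = 15² → acute
(58,65,66): 58²+65² = 7589 > 4356 = 66² → acute
(151,41,92): 41+92 ≤ 151, not a triangle
3 of the 6 are acute.

3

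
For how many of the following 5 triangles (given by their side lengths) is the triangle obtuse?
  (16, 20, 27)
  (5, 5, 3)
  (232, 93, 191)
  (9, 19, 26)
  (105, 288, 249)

4

(16,20,27): 16²+20² = 656 < 729 = 27² → obtuse
(5,5,3): 3²+5² = 34 > 25 = 5² → acute
(232,93,191): 93²+191² = 45130 < 53824 = 232² → obtuse
(9,19,26): 9²+19² = 442 < 676 = 26² → obtuse
(105,288,249): 105²+249² = 73026 < 82944 = 288² → obtuse
4 of the 5 are obtuse.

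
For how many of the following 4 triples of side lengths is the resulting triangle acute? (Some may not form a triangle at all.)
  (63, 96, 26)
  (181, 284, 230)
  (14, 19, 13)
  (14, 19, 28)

(63,96,26): 26+63 ≤ 96, not a triangle
(181,284,230): 181²+230² = 85661 > 80656 = 284² → acute
(14,19,13): 13²+14² = 365 > 361 = 19² → acute
(14,19,28): 14²+19² = 557 < 784 = 28² → obtuse
2 of the 4 are acute.

2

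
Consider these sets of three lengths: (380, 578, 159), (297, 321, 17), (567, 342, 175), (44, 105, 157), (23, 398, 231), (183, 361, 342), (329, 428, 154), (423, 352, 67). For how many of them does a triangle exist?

(159,380,578): 159+380 ≤ 578 → not valid
(17,297,321): 17+297 ≤ 321 → not valid
(175,342,567): 175+342 ≤ 567 → not valid
(44,105,157): 44+105 ≤ 157 → not valid
(23,231,398): 23+231 ≤ 398 → not valid
(183,342,361): 183+342 > 361 → valid
(154,329,428): 154+329 > 428 → valid
(67,352,423): 67+352 ≤ 423 → not valid
2 of the 8 triples form a triangle.

2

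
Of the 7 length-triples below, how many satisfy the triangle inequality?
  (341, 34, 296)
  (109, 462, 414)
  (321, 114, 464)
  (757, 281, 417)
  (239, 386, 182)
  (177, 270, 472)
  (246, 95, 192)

3

(34,296,341): 34+296 ≤ 341 → not valid
(109,414,462): 109+414 > 462 → valid
(114,321,464): 114+321 ≤ 464 → not valid
(281,417,757): 281+417 ≤ 757 → not valid
(182,239,386): 182+239 > 386 → valid
(177,270,472): 177+270 ≤ 472 → not valid
(95,192,246): 95+192 > 246 → valid
3 of the 7 triples form a triangle.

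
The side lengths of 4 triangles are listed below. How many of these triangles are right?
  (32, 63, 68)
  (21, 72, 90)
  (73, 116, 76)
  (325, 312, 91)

1

(32,63,68): 32²+63² = 4993 > 4624 = 68² → acute
(21,72,90): 21²+72² = 5625 < 8100 = 90² → obtuse
(73,116,76): 73²+76² = 11105 < 13456 = 116² → obtuse
(325,312,91): 91²+312² = 105625 = 325² → right
1 of the 4 is right.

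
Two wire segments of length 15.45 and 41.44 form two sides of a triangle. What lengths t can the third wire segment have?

25.99 < t < 56.89

By the triangle inequality, t must be less than 15.45 + 41.44 = 56.89 and greater than |15.45 − 41.44| = 25.99.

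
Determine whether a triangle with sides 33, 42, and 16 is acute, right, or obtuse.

Compare the square of the longest side to the sum of squares of the other two: 16² + 33² = 1345 < 1764 = 42².

obtuse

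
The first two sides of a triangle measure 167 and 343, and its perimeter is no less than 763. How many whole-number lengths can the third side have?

Triangle inequality: 176 < x < 510. Perimeter ≥ 763 gives x ≥ 763 − 167 − 343 = 253.
So 253 ≤ x < 510; integers 253 through 509: 257 values.

257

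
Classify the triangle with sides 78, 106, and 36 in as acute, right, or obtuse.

Compare the square of the longest side to the sum of squares of the other two: 36² + 78² = 7380 < 11236 = 106².

obtuse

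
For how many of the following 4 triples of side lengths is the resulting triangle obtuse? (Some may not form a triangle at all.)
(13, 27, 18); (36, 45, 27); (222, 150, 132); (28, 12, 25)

3

(13,27,18): 13²+18² = 493 < 729 = 27² → obtuse
(36,45,27): 27²+36² = 2025 = 45² → right
(222,150,132): 132²+150² = 39924 < 49284 = 222² → obtuse
(28,12,25): 12²+25² = 769 < 784 = 28² → obtuse
3 of the 4 are obtuse.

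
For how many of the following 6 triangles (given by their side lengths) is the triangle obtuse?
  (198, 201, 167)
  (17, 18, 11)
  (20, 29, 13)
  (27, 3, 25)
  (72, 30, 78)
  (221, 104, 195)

(198,201,167): 167²+198² = 67093 > 40401 = 201² → acute
(17,18,11): 11²+17² = 410 > 324 = 18² → acute
(20,29,13): 13²+20² = 569 < 841 = 29² → obtuse
(27,3,25): 3²+25² = 634 < 729 = 27² → obtuse
(72,30,78): 30²+72² = 6084 = 78² → right
(221,104,195): 104²+195² = 48841 = 221² → right
2 of the 6 are obtuse.

2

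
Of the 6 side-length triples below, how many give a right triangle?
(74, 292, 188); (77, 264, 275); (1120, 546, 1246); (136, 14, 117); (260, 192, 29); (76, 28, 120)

(74,292,188): 74+188 ≤ 292, not a triangle
(77,264,275): 77²+264² = 75625 = 275² → right
(1120,546,1246): 546²+1120² = 1552516 = 1246² → right
(136,14,117): 14+117 ≤ 136, not a triangle
(260,192,29): 29+192 ≤ 260, not a triangle
(76,28,120): 28+76 ≤ 120, not a triangle
2 of the 6 are right.

2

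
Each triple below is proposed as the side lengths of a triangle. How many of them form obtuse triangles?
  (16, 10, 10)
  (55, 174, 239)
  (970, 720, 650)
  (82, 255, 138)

1

(16,10,10): 10²+10² = 200 < 256 = 16² → obtuse
(55,174,239): 55+174 ≤ 239, not a triangle
(970,720,650): 650²+720² = 940900 = 970² → right
(82,255,138): 82+138 ≤ 255, not a triangle
1 of the 4 is obtuse.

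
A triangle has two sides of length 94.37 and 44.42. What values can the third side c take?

By the triangle inequality, c must be less than 94.37 + 44.42 = 138.79 and greater than |94.37 − 44.42| = 49.95.

49.95 < c < 138.79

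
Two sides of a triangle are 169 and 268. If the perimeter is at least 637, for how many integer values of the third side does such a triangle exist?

Triangle inequality: 99 < x < 437. Perimeter ≥ 637 gives x ≥ 637 − 169 − 268 = 200.
So 200 ≤ x < 437; integers 200 through 436: 237 values.

237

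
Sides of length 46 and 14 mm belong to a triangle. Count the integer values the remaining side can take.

27

The third side lies in the open interval (32, 60).
Integers from 33 to 59 inclusive: 59 − 33 + 1 = 27.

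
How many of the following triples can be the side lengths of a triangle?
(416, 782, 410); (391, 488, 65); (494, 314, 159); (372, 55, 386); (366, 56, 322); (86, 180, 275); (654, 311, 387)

(410,416,782): 410+416 > 782 → valid
(65,391,488): 65+391 ≤ 488 → not valid
(159,314,494): 159+314 ≤ 494 → not valid
(55,372,386): 55+372 > 386 → valid
(56,322,366): 56+322 > 366 → valid
(86,180,275): 86+180 ≤ 275 → not valid
(311,387,654): 311+387 > 654 → valid
4 of the 7 triples form a triangle.

4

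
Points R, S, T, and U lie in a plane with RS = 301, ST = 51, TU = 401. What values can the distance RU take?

49 ≤ RU ≤ 753

The maximum is all hops collinear in one direction: 301 + 51 + 401 = 753.
The longest hop is 401; the others sum to 352. Folding the others back against it leaves at least 401 − 352 = 49.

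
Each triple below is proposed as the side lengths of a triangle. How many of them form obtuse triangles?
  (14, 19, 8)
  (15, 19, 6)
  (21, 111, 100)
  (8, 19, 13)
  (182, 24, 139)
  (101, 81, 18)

(14,19,8): 8²+14² = 260 < 361 = 19² → obtuse
(15,19,6): 6²+15² = 261 < 361 = 19² → obtuse
(21,111,100): 21²+100² = 10441 < 12321 = 111² → obtuse
(8,19,13): 8²+13² = 233 < 361 = 19² → obtuse
(182,24,139): 24+139 ≤ 182, not a triangle
(101,81,18): 18+81 ≤ 101, not a triangle
4 of the 6 are obtuse.

4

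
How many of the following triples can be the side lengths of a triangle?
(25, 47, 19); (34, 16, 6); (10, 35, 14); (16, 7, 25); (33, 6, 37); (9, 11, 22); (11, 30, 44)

(19,25,47): 19+25 ≤ 47 → not valid
(6,16,34): 6+16 ≤ 34 → not valid
(10,14,35): 10+14 ≤ 35 → not valid
(7,16,25): 7+16 ≤ 25 → not valid
(6,33,37): 6+33 > 37 → valid
(9,11,22): 9+11 ≤ 22 → not valid
(11,30,44): 11+30 ≤ 44 → not valid
1 of the 7 triples forms a triangle.

1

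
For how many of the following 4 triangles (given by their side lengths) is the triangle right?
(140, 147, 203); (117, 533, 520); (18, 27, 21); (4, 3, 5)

(140,147,203): 140²+147² = 41209 = 203² → right
(117,533,520): 117²+520² = 284089 = 533² → right
(18,27,21): 18²+21² = 765 > 729 = 27² → acute
(4,3,5): 3²+4² = 25 = 5² → right
3 of the 4 are right.

3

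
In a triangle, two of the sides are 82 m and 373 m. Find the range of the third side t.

291 < t < 455 (m)

By the triangle inequality, t must be less than 82 + 373 = 455 and greater than |82 − 373| = 291.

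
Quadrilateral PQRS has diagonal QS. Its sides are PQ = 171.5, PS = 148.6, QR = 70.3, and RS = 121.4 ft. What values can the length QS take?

51.1 < QS < 191.7

From triangle PQS: |171.5 − 148.6| < QS < 171.5 + 148.6, i.e. 22.9 < QS < 320.1.
From triangle RQS: 51.1 < QS < 191.7.
Both must hold, so QS lies in the intersection.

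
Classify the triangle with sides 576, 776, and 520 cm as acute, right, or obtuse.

Compare the square of the longest side to the sum of squares of the other two: 520² + 576² = 602176 = 776².

right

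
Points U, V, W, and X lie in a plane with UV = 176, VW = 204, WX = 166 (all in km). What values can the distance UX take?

0 ≤ UX ≤ 546 km

The maximum is all hops collinear in one direction: 176 + 204 + 166 = 546.
The longest hop is 204; the others sum to 342. Since 204 ≤ 342, the path can fold back on itself completely, so the minimum distance is 0.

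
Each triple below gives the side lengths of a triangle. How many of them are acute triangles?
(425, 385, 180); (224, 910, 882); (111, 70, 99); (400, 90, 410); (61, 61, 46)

2

(425,385,180): 180²+385² = 180625 = 425² → right
(224,910,882): 224²+882² = 828100 = 910² → right
(111,70,99): 70²+99² = 14701 > 12321 = 111² → acute
(400,90,410): 90²+400² = 168100 = 410² → right
(61,61,46): 46²+61² = 5837 > 3721 = 61² → acute
2 of the 5 are acute.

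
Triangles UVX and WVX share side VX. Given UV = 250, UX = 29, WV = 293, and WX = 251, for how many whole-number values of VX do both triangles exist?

57

From triangle UVX: 221 < VX < 279.
From triangle WVX: 42 < VX < 544.
Intersection: 221 < VX < 279, so integers 222 through 278: 57 values.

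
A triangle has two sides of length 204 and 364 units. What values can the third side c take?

By the triangle inequality, c must be less than 204 + 364 = 568 and greater than |204 − 364| = 160.

160 < c < 568 (units)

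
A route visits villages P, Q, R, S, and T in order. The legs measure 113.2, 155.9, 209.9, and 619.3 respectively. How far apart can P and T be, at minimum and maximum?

The maximum is all hops collinear in one direction: 113.2 + 155.9 + 209.9 + 619.3 = 1098.3.
The longest hop is 619.3; the others sum to 479.0. Folding the others back against it leaves at least 619.3 − 479.0 = 140.3.

140.3 ≤ PT ≤ 1098.3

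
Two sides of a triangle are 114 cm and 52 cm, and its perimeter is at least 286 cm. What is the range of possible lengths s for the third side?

120 ≤ s < 166

Triangle inequality alone gives 62 < s < 166.
The perimeter condition gives s ≥ 286 − 114 − 52 = 120.
Intersecting the two: 120 ≤ s < 166.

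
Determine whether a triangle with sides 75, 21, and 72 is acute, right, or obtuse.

right

Compare the square of the longest side to the sum of squares of the other two: 21² + 72² = 5625 = 75².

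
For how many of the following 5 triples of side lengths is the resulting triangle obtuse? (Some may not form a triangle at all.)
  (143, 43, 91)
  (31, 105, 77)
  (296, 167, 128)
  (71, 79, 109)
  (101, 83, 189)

(143,43,91): 43+91 ≤ 143, not a triangle
(31,105,77): 31²+77² = 6890 < 11025 = 105² → obtuse
(296,167,128): 128+167 ≤ 296, not a triangle
(71,79,109): 71²+79² = 11282 < 11881 = 109² → obtuse
(101,83,189): 83+101 ≤ 189, not a triangle
2 of the 5 are obtuse.

2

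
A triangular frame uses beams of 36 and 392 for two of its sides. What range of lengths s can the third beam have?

By the triangle inequality, s must be less than 36 + 392 = 428 and greater than |36 − 392| = 356.

356 < s < 428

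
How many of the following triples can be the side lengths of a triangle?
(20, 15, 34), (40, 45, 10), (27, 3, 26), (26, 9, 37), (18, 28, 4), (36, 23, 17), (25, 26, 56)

4

(15,20,34): 15+20 > 34 → valid
(10,40,45): 10+40 > 45 → valid
(3,26,27): 3+26 > 27 → valid
(9,26,37): 9+26 ≤ 37 → not valid
(4,18,28): 4+18 ≤ 28 → not valid
(17,23,36): 17+23 > 36 → valid
(25,26,56): 25+26 ≤ 56 → not valid
4 of the 7 triples form a triangle.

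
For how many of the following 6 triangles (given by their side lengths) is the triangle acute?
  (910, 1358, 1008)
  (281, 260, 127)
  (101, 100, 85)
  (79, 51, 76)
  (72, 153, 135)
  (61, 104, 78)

(910,1358,1008): 910²+1008² = 1844164 = 1358² → right
(281,260,127): 127²+260² = 83729 > 78961 = 281² → acute
(101,100,85): 85²+100² = 17225 > 10201 = 101² → acute
(79,51,76): 51²+76² = 8377 > 6241 = 79² → acute
(72,153,135): 72²+135² = 23409 = 153² → right
(61,104,78): 61²+78² = 9805 < 10816 = 104² → obtuse
3 of the 6 are acute.

3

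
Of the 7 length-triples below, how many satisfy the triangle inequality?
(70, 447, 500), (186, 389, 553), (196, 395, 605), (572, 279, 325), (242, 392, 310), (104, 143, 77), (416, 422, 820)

6

(70,447,500): 70+447 > 500 → valid
(186,389,553): 186+389 > 553 → valid
(196,395,605): 196+395 ≤ 605 → not valid
(279,325,572): 279+325 > 572 → valid
(242,310,392): 242+310 > 392 → valid
(77,104,143): 77+104 > 143 → valid
(416,422,820): 416+422 > 820 → valid
6 of the 7 triples form a triangle.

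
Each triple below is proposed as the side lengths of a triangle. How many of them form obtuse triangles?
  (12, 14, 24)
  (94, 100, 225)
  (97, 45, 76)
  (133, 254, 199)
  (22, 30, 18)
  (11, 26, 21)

5

(12,14,24): 12²+14² = 340 < 576 = 24² → obtuse
(94,100,225): 94+100 ≤ 225, not a triangle
(97,45,76): 45²+76² = 7801 < 9409 = 97² → obtuse
(133,254,199): 133²+199² = 57290 < 64516 = 254² → obtuse
(22,30,18): 18²+22² = 808 < 900 = 30² → obtuse
(11,26,21): 11²+21² = 562 < 676 = 26² → obtuse
5 of the 6 are obtuse.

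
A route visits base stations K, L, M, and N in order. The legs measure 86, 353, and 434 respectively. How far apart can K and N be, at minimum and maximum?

0 ≤ KN ≤ 873

The maximum is all hops collinear in one direction: 86 + 353 + 434 = 873.
The longest hop is 434; the others sum to 439. Since 434 ≤ 439, the path can fold back on itself completely, so the minimum distance is 0.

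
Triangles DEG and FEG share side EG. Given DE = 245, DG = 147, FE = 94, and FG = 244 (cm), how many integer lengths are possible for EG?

187

From triangle DEG: 98 < EG < 392.
From triangle FEG: 150 < EG < 338.
Intersection: 150 < EG < 338, so integers 151 through 337: 187 values.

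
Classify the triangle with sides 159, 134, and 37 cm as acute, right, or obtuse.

obtuse

Compare the square of the longest side to the sum of squares of the other two: 37² + 134² = 19325 < 25281 = 159².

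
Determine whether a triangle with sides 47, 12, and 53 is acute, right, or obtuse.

obtuse

Compare the square of the longest side to the sum of squares of the other two: 12² + 47² = 2353 < 2809 = 53².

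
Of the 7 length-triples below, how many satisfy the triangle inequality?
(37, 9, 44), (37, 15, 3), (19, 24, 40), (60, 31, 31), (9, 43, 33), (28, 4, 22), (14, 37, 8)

(9,37,44): 9+37 > 44 → valid
(3,15,37): 3+15 ≤ 37 → not valid
(19,24,40): 19+24 > 40 → valid
(31,31,60): 31+31 > 60 → valid
(9,33,43): 9+33 ≤ 43 → not valid
(4,22,28): 4+22 ≤ 28 → not valid
(8,14,37): 8+14 ≤ 37 → not valid
3 of the 7 triples form a triangle.

3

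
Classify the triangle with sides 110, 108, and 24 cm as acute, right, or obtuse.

Compare the square of the longest side to the sum of squares of the other two: 24² + 108² = 12240 > 12100 = 110².

acute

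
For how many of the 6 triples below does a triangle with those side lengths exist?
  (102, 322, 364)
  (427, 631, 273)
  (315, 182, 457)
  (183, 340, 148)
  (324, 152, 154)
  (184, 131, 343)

3

(102,322,364): 102+322 > 364 → valid
(273,427,631): 273+427 > 631 → valid
(182,315,457): 182+315 > 457 → valid
(148,183,340): 148+183 ≤ 340 → not valid
(152,154,324): 152+154 ≤ 324 → not valid
(131,184,343): 131+184 ≤ 343 → not valid
3 of the 6 triples form a triangle.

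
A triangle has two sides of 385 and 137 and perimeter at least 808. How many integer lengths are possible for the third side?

236

Triangle inequality: 248 < x < 522. Perimeter ≥ 808 gives x ≥ 808 − 385 − 137 = 286.
So 286 ≤ x < 522; integers 286 through 521: 236 values.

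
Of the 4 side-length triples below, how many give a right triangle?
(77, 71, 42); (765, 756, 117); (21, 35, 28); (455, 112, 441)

(77,71,42): 42²+71² = 6805 > 5929 = 77² → acute
(765,756,117): 117²+756² = 585225 = 765² → right
(21,35,28): 21²+28² = 1225 = 35² → right
(455,112,441): 112²+441² = 207025 = 455² → right
3 of the 4 are right.

3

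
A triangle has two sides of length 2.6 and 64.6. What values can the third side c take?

By the triangle inequality, c must be less than 2.6 + 64.6 = 67.2 and greater than |2.6 − 64.6| = 62.0.

62.0 < c < 67.2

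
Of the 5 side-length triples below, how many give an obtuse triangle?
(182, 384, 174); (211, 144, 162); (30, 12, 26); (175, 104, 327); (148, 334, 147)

1

(182,384,174): 174+182 ≤ 384, not a triangle
(211,144,162): 144²+162² = 46980 > 44521 = 211² → acute
(30,12,26): 12²+26² = 820 < 900 = 30² → obtuse
(175,104,327): 104+175 ≤ 327, not a triangle
(148,334,147): 147+148 ≤ 334, not a triangle
1 of the 5 is obtuse.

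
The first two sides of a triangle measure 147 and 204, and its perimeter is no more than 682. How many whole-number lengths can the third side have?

Triangle inequality: 57 < x < 351. Perimeter ≤ 682 gives x ≤ 682 − 147 − 204 = 331.
So 57 < x ≤ 331; integers 58 through 331: 274 values.

274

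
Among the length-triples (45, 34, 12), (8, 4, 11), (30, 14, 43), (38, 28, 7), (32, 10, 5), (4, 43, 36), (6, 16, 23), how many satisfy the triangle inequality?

(12,34,45): 12+34 > 45 → valid
(4,8,11): 4+8 > 11 → valid
(14,30,43): 14+30 > 43 → valid
(7,28,38): 7+28 ≤ 38 → not valid
(5,10,32): 5+10 ≤ 32 → not valid
(4,36,43): 4+36 ≤ 43 → not valid
(6,16,23): 6+16 ≤ 23 → not valid
3 of the 7 triples form a triangle.

3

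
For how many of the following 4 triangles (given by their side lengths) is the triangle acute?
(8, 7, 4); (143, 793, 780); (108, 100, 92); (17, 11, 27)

2

(8,7,4): 4²+7² = 65 > 64 = 8² → acute
(143,793,780): 143²+780² = 628849 = 793² → right
(108,100,92): 92²+100² = 18464 > 11664 = 108² → acute
(17,11,27): 11²+17² = 410 < 729 = 27² → obtuse
2 of the 4 are acute.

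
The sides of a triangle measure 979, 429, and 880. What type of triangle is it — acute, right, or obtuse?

Compare the square of the longest side to the sum of squares of the other two: 429² + 880² = 958441 = 979².

right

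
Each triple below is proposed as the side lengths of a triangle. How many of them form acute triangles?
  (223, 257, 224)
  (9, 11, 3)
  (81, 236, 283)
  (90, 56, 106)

1

(223,257,224): 223²+224² = 99905 > 66049 = 257² → acute
(9,11,3): 3²+9² = 90 < 121 = 11² → obtuse
(81,236,283): 81²+236² = 62257 < 80089 = 283² → obtuse
(90,56,106): 56²+90² = 11236 = 106² → right
1 of the 4 is acute.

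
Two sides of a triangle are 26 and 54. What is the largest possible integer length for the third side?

79

The third side must be strictly less than 26 + 54 = 80.
The largest integer below 80 is 79.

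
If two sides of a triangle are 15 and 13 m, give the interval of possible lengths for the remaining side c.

By the triangle inequality, c must be less than 15 + 13 = 28 and greater than |15 − 13| = 2.

2 < c < 28 (m)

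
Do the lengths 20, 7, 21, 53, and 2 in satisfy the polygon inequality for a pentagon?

No

For a pentagon, each side must be shorter than the sum of the others.
Here the longest side is 53, but the remaining 4 sides sum to only 50.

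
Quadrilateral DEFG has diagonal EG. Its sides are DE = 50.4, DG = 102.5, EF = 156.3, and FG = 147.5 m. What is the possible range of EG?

From triangle DEG: |50.4 − 102.5| < EG < 50.4 + 102.5, i.e. 52.1 < EG < 152.9.
From triangle FEG: 8.8 < EG < 303.8.
Both must hold, so EG lies in the intersection.

52.1 < EG < 152.9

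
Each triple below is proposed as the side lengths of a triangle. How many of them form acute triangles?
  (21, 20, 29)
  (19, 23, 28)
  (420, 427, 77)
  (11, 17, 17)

(21,20,29): 20²+21² = 841 = 29² → right
(19,23,28): 19²+23² = 890 > 784 = 28² → acute
(420,427,77): 77²+420² = 182329 = 427² → right
(11,17,17): 11²+17² = 410 > 289 = 17² → acute
2 of the 4 are acute.

2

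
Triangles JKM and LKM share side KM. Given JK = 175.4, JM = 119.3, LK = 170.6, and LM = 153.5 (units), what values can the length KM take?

56.1 < KM < 294.7

From triangle JKM: |175.4 − 119.3| < KM < 175.4 + 119.3, i.e. 56.1 < KM < 294.7.
From triangle LKM: 17.1 < KM < 324.1.
Both must hold, so KM lies in the intersection.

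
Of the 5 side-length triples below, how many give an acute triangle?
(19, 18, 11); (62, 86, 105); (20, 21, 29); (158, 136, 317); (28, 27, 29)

(19,18,11): 11²+18² = 445 > 361 = 19² → acute
(62,86,105): 62²+86² = 11240 > 11025 = 105² → acute
(20,21,29): 20²+21² = 841 = 29² → right
(158,136,317): 136+158 ≤ 317, not a triangle
(28,27,29): 27²+28² = 1513 > 841 = 29² → acute
3 of the 5 are acute.

3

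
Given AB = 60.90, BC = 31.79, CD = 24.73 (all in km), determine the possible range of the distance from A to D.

4.38 ≤ AD ≤ 117.42 km

The maximum is all hops collinear in one direction: 60.90 + 31.79 + 24.73 = 117.42.
The longest hop is 60.90; the others sum to 56.52. Folding the others back against it leaves at least 60.90 − 56.52 = 4.38.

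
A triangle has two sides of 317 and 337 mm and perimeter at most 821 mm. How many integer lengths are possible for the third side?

Triangle inequality: 20 < x < 654. Perimeter ≤ 821 gives x ≤ 821 − 317 − 337 = 167.
So 20 < x ≤ 167; integers 21 through 167: 147 values.

147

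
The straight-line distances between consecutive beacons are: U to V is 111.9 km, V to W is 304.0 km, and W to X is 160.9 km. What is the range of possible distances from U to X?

31.2 ≤ UX ≤ 576.8 km

The maximum is all hops collinear in one direction: 111.9 + 304.0 + 160.9 = 576.8.
The longest hop is 304.0; the others sum to 272.8. Folding the others back against it leaves at least 304.0 − 272.8 = 31.2.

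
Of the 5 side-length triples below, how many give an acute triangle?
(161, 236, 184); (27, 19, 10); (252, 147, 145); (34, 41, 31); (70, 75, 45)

(161,236,184): 161²+184² = 59777 > 55696 = 236² → acute
(27,19,10): 10²+19² = 461 < 729 = 27² → obtuse
(252,147,145): 145²+147² = 42634 < 63504 = 252² → obtuse
(34,41,31): 31²+34² = 2117 > 1681 = 41² → acute
(70,75,45): 45²+70² = 6925 > 5625 = 75² → acute
3 of the 5 are acute.

3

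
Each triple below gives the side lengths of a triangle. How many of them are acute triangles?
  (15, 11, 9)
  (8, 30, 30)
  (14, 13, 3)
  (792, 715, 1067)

1

(15,11,9): 9²+11² = 202 < 225 = 15² → obtuse
(8,30,30): 8²+30² = 964 > 900 = 30² → acute
(14,13,3): 3²+13² = 178 < 196 = 14² → obtuse
(792,715,1067): 715²+792² = 1138489 = 1067² → right
1 of the 4 is acute.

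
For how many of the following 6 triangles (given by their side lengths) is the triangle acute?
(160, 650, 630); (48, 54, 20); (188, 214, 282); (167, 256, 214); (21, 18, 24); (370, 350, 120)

(160,650,630): 160²+630² = 422500 = 650² → right
(48,54,20): 20²+48² = 2704 < 2916 = 54² → obtuse
(188,214,282): 188²+214² = 81140 > 79524 = 282² → acute
(167,256,214): 167²+214² = 73685 > 65536 = 256² → acute
(21,18,24): 18²+21² = 765 > 576 = 24² → acute
(370,350,120): 120²+350² = 136900 = 370² → right
3 of the 6 are acute.

3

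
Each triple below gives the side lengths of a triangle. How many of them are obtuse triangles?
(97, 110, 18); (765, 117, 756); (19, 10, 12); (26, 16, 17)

3

(97,110,18): 18²+97² = 9733 < 12100 = 110² → obtuse
(765,117,756): 117²+756² = 585225 = 765² → right
(19,10,12): 10²+12² = 244 < 361 = 19² → obtuse
(26,16,17): 16²+17² = 545 < 676 = 26² → obtuse
3 of the 4 are obtuse.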